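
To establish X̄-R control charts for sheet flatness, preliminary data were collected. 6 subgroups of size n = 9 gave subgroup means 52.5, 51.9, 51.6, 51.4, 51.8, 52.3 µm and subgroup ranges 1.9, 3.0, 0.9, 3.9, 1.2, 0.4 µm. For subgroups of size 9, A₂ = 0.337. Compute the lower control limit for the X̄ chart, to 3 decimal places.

51.282

X̄̄ = (52.5 + 51.9 + 51.6 + 51.4 + 51.8 + 52.3) / 6 = 311.5000 / 6 = 51.9167
R̄ = (1.9 + 3.0 + 0.9 + 3.9 + 1.2 + 0.4) / 6 = 11.3000 / 6 = 1.8833
LCL = X̄̄ − A₂·R̄ = 51.9167 − 0.337 × 1.8833 = 51.2820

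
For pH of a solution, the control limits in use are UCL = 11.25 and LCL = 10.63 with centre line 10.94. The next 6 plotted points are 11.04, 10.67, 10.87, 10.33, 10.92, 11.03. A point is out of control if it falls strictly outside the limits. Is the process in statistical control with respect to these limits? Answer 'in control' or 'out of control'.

out of control

Compare each point to [10.63, 11.25]: sample 4 = 10.33 < LCL.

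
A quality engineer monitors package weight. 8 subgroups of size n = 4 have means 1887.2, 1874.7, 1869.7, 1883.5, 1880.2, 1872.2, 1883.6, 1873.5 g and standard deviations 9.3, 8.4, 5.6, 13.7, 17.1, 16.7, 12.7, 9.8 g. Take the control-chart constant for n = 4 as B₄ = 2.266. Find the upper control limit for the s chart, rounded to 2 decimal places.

26.43

s̄ = (9.3 + 8.4 + 5.6 + 13.7 + 17.1 + 16.7 + 12.7 + 9.8) / 8 = 11.6625
UCL_s = B₄·s̄ = 2.266 × 11.6625 = 26.4272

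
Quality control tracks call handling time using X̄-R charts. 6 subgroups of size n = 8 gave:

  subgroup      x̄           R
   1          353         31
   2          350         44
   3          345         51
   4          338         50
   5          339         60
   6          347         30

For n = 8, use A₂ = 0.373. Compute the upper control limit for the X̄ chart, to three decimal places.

361.870

X̄̄ = (353 + 350 + 345 + 338 + 339 + 347) / 6 = 2072.0000 / 6 = 345.3333
R̄ = (31 + 44 + 51 + 50 + 60 + 30) / 6 = 266.0000 / 6 = 44.3333
UCL = X̄̄ + A₂·R̄ = 345.3333 + 0.373 × 44.3333 = 361.8697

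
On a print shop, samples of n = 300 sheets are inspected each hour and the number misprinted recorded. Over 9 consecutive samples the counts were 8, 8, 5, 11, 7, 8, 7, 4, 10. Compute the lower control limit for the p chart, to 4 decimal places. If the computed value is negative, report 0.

0.0000

p̄ = Σdᵢ / (k·n) = 68 / (9 × 300) = 0.02519
LCL = p̄ − 3·√(p̄(1−p̄)/n) = 0.02519 − 3 × 0.00905 = -0.00195 → 0 (negative, so LCL = 0)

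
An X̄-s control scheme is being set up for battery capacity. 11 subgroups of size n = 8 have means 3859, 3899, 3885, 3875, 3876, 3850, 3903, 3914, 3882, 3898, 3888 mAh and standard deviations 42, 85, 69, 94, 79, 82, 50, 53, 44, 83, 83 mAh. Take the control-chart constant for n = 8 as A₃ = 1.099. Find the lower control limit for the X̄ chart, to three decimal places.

X̄̄ = (3859 + 3899 + 3885 + 3875 + 3876 + 3850 + 3903 + 3914 + 3882 + 3898 + 3888) / 11 = 3884.4545
s̄ = (42 + 85 + 69 + 94 + 79 + 82 + 50 + 53 + 44 + 83 + 83) / 11 = 69.4545
LCL = X̄̄ − A₃·s̄ = 3884.4545 − 1.099 × 69.4545 = 3808.1240

3808.124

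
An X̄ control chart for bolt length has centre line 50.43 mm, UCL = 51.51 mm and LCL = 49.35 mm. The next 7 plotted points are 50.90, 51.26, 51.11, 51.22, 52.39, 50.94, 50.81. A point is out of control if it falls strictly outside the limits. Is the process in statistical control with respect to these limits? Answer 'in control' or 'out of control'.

Compare each point to [49.35, 51.51]: sample 5 = 52.39 > UCL.

out of control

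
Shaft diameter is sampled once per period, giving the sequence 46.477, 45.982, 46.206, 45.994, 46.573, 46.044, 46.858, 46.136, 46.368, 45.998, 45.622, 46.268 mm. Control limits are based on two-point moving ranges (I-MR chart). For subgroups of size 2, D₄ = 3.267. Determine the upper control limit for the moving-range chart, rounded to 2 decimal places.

1.54

Moving ranges: 0.495, 0.224, 0.212, 0.579, 0.529, 0.814, 0.722, 0.232, 0.370, 0.376, 0.646; M̄R̄ = 5.1990 / 11 = 0.4726
UCL_MR = D₄·M̄R̄ = 3.267 × 0.4726 = 1.5441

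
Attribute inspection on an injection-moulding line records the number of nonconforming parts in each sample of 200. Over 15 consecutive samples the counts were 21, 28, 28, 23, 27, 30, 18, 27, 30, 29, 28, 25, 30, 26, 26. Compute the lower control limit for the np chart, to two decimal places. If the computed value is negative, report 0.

12.04

p̄ = Σdᵢ / (k·n) = 396 / (15 × 200) = 0.13200
LCL = np̄ − 3·√(np̄(1−p̄)) = 26.4000 − 3 × 4.7870 = 12.0391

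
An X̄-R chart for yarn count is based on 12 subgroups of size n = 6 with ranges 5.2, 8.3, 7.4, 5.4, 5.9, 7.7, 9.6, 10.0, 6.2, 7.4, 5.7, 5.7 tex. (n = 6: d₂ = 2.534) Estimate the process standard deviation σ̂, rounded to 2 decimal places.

2.78

R̄ = (5.2 + 8.3 + 7.4 + 5.4 + 5.9 + 7.7 + 9.6 + 10.0 + 6.2 + 7.4 + 5.7 + 5.7) / 12 = 7.0417
σ̂ = R̄ / d₂ = 7.0417 / 2.534 = 2.7789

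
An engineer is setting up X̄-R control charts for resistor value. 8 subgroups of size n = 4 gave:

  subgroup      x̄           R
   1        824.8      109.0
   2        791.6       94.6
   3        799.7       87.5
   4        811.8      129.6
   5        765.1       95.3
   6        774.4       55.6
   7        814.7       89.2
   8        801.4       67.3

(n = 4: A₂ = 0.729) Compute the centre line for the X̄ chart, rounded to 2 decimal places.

797.94

X̄̄ = (824.8 + 791.6 + 799.7 + 811.8 + 765.1 + 774.4 + 814.7 + 801.4) / 8 = 6383.5000 / 8 = 797.9375
CL = X̄̄ = 797.9375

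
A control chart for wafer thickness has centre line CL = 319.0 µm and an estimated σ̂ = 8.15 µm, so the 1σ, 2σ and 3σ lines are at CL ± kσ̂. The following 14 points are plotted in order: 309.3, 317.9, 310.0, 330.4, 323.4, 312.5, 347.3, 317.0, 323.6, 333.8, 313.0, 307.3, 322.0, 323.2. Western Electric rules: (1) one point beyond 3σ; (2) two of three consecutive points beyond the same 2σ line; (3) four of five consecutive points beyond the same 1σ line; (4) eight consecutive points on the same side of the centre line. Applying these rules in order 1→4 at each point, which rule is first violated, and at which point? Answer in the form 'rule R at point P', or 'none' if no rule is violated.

rule 1 at point 7

Zone of each point (C = within 1σ̂, B = 1σ̂–2σ̂, A = 2σ̂–3σ̂, * = beyond 3σ̂; sign = side of CL): 1:-B, 2:-C, 3:-B, 4:+B, 5:+C, 6:-C, 7:+*, 8:-C, 9:+C, 10:+B, 11:-C, 12:-B, 13:+C, 14:+C
Rule 1 (one point beyond the 3σ limits) is satisfied at point 7.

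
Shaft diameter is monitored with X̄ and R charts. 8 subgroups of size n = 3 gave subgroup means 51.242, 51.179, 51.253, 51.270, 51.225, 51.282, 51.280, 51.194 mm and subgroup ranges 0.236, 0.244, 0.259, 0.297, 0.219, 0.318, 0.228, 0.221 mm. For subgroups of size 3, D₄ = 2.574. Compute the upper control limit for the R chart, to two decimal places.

R̄ = (0.236 + 0.244 + 0.259 + 0.297 + 0.219 + 0.318 + 0.228 + 0.221) / 8 = 2.0220 / 8 = 0.2527
UCL_R = D₄·R̄ = 2.574 × 0.2527 = 0.6506

0.65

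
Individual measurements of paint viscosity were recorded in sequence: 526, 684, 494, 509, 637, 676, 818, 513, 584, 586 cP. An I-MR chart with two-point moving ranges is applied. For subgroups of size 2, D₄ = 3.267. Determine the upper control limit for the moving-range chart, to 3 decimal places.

Moving ranges: 158, 190, 15, 128, 39, 142, 305, 71, 2; M̄R̄ = 1050.0000 / 9 = 116.6667
UCL_MR = D₄·M̄R̄ = 3.267 × 116.6667 = 381.1500

381.150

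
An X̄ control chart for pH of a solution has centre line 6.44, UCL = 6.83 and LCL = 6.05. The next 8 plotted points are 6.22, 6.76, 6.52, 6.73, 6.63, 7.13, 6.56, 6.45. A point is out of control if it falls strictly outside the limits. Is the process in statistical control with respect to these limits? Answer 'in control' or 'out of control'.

out of control

Compare each point to [6.05, 6.83]: sample 6 = 7.13 > UCL.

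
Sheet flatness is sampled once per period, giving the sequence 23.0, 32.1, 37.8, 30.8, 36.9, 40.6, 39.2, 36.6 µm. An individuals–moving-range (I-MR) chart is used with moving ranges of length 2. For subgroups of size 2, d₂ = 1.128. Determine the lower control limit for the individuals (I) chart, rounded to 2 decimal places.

21.10

X̄ = (23.0 + 32.1 + 37.8 + 30.8 + 36.9 + 40.6 + 39.2 + 36.6) / 8 = 34.6250
Moving ranges: 9.1, 5.7, 7.0, 6.1, 3.7, 1.4, 2.6; M̄R̄ = 35.6000 / 7 = 5.0857
LCL = X̄ − 3·M̄R̄/d₂ = 34.6250 − 3 × 5.0857 / 1.128 = 21.0992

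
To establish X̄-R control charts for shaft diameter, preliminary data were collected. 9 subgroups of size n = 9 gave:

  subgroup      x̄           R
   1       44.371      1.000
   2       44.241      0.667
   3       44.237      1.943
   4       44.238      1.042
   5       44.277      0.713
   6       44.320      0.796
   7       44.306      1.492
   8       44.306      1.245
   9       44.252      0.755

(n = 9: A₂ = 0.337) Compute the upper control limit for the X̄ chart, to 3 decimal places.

44.645

X̄̄ = (44.371 + 44.241 + 44.237 + 44.238 + 44.277 + 44.320 + 44.306 + 44.306 + 44.252) / 9 = 398.5480 / 9 = 44.2831
R̄ = (1.000 + 0.667 + 1.943 + 1.042 + 0.713 + 0.796 + 1.492 + 1.245 + 0.755) / 9 = 9.6530 / 9 = 1.0726
UCL = X̄̄ + A₂·R̄ = 44.2831 + 0.337 × 1.0726 = 44.6446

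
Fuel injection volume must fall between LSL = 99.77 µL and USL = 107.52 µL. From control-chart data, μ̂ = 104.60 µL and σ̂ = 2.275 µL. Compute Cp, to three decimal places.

Cp = (USL − LSL) / (6σ̂) = (107.52 − 99.77) / (6 × 2.275) = 7.7500 / 13.6500 = 0.5678

0.568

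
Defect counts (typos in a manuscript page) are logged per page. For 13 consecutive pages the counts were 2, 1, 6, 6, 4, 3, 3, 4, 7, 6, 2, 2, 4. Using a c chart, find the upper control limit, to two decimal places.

c̄ = (2 + 1 + 6 + 6 + 4 + 3 + 3 + 4 + 7 + 6 + 2 + 2 + 4) / 13 = 50 / 13 = 3.8462
UCL = c̄ + 3√c̄ = 3.8462 + 3 × √3.8462 = 3.8462 + 3 × 1.9612 = 9.7296

9.73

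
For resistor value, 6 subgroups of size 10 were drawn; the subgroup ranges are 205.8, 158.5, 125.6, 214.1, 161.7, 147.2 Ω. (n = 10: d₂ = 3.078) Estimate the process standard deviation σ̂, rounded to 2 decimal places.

R̄ = (205.8 + 158.5 + 125.6 + 214.1 + 161.7 + 147.2) / 6 = 168.8167
σ̂ = R̄ / d₂ = 168.8167 / 3.078 = 54.8462

54.85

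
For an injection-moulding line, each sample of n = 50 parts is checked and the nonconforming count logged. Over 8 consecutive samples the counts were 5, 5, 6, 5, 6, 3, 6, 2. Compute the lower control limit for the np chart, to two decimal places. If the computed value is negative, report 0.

p̄ = Σdᵢ / (k·n) = 38 / (8 × 50) = 0.09500
LCL = np̄ − 3·√(np̄(1−p̄)) = 4.7500 − 3 × 2.0733 = -1.4700 → 0 (negative, so LCL = 0)

0.00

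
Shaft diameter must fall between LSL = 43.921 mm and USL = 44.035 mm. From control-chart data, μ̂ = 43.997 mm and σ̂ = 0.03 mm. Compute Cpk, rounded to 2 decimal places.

Cpu = (USL − μ̂) / (3σ̂) = (44.035 − 43.997) / (3 × 0.03) = 0.4222; Cpl = (μ̂ − LSL) / (3σ̂) = (43.997 − 43.921) / (3 × 0.03) = 0.8444; Cpk = min(Cpu, Cpl) = 0.4222

0.42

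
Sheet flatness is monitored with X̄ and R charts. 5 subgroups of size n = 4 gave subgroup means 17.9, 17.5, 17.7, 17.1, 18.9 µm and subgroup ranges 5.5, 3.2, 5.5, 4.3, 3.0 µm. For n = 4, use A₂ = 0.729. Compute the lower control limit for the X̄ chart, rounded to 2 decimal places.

14.69

X̄̄ = (17.9 + 17.5 + 17.7 + 17.1 + 18.9) / 5 = 89.1000 / 5 = 17.8200
R̄ = (5.5 + 3.2 + 5.5 + 4.3 + 3.0) / 5 = 21.5000 / 5 = 4.3000
LCL = X̄̄ − A₂·R̄ = 17.8200 − 0.729 × 4.3000 = 14.6853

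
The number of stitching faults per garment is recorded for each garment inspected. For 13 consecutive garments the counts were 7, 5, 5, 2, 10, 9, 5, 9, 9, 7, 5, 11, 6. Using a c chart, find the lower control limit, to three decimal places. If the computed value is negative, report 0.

0.000

c̄ = (7 + 5 + 5 + 2 + 10 + 9 + 5 + 9 + 9 + 7 + 5 + 11 + 6) / 13 = 90 / 13 = 6.9231
LCL = c̄ − 3√c̄ = 6.9231 − 3 × 2.6312 = -0.9704 → 0 (cannot be negative)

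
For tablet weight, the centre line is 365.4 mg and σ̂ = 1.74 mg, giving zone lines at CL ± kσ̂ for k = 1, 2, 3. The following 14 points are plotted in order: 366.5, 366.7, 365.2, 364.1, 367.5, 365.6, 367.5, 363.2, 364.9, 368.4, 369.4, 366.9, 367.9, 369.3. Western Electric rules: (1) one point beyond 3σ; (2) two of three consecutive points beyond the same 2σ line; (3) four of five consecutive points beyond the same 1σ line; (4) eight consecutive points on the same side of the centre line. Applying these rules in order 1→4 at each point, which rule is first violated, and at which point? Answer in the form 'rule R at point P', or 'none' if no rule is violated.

Zone of each point (C = within 1σ̂, B = 1σ̂–2σ̂, A = 2σ̂–3σ̂, * = beyond 3σ̂; sign = side of CL): 1:+C, 2:+C, 3:-C, 4:-C, 5:+B, 6:+C, 7:+B, 8:-B, 9:-C, 10:+B, 11:+A, 12:+C, 13:+B, 14:+A
Rule 3 (four of five consecutive points beyond the same 1σ limit) is satisfied at point 14.

rule 3 at point 14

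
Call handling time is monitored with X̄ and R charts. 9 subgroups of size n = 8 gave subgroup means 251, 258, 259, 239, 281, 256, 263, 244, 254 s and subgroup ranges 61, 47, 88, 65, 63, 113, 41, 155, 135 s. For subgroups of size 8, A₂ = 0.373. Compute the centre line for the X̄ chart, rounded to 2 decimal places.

256.11

X̄̄ = (251 + 258 + 259 + 239 + 281 + 256 + 263 + 244 + 254) / 9 = 2305.0000 / 9 = 256.1111
CL = X̄̄ = 256.1111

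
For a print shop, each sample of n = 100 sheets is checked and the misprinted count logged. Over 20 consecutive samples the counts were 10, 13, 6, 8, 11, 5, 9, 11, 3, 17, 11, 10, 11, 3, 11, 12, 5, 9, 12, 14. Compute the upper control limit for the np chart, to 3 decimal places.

18.367

p̄ = Σdᵢ / (k·n) = 191 / (20 × 100) = 0.09550
UCL = np̄ + 3·√(np̄(1−p̄)) = 9.5500 + 3 × √(9.5500×0.90450) = 9.5500 + 3 × 2.9390 = 18.3671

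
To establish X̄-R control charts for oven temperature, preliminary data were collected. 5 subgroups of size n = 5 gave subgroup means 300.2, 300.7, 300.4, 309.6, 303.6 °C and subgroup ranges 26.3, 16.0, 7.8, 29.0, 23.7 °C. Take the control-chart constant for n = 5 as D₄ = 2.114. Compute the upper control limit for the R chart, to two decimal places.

43.46

R̄ = (26.3 + 16.0 + 7.8 + 29.0 + 23.7) / 5 = 102.8000 / 5 = 20.5600
UCL_R = D₄·R̄ = 2.114 × 20.5600 = 43.4638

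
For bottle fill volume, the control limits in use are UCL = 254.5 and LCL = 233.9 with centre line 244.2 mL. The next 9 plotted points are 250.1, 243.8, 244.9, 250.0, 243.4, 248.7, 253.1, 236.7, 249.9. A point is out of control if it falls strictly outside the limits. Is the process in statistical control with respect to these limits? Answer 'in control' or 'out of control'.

in control

All 9 points lie within [233.9, 254.5].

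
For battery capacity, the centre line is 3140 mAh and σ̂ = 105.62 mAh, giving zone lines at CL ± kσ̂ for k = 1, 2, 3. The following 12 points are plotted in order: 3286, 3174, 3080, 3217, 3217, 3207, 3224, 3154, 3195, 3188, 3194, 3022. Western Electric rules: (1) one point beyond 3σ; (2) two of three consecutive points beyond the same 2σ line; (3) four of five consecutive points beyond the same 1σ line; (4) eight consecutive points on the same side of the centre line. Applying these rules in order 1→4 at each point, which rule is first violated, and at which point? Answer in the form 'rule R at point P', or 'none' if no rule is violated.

Zone of each point (C = within 1σ̂, B = 1σ̂–2σ̂, A = 2σ̂–3σ̂, * = beyond 3σ̂; sign = side of CL): 1:+B, 2:+C, 3:-C, 4:+C, 5:+C, 6:+C, 7:+C, 8:+C, 9:+C, 10:+C, 11:+C, 12:-B
Rule 4 (eight consecutive points on the same side of the centre line) is satisfied at point 11.

rule 4 at point 11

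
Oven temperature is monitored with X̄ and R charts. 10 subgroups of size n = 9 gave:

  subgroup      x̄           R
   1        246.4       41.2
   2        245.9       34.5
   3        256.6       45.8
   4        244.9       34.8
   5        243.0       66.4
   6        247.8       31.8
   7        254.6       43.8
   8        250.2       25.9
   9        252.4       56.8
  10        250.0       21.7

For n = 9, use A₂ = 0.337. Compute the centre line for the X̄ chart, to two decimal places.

X̄̄ = (246.4 + 245.9 + 256.6 + 244.9 + 243.0 + 247.8 + 254.6 + 250.2 + 252.4 + 250.0) / 10 = 2491.8000 / 10 = 249.1800
CL = X̄̄ = 249.1800

249.18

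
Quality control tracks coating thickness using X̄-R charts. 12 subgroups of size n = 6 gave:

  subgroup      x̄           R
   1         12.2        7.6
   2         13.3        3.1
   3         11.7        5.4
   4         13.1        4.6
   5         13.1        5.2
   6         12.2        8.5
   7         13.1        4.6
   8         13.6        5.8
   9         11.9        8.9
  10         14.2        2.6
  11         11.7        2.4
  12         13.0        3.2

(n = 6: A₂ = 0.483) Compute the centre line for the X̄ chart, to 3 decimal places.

12.758

X̄̄ = (12.2 + 13.3 + 11.7 + 13.1 + 13.1 + 12.2 + 13.1 + 13.6 + 11.9 + 14.2 + 11.7 + 13.0) / 12 = 153.1000 / 12 = 12.7583
CL = X̄̄ = 12.7583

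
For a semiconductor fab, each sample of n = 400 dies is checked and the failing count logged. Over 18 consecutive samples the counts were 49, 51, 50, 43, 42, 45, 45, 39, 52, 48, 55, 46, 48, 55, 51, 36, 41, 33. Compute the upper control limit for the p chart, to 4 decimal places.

0.1630

p̄ = Σdᵢ / (k·n) = 829 / (18 × 400) = 0.11514
UCL = p̄ + 3·√(p̄(1−p̄)/n) = 0.11514 + 3 × √(0.11514×0.88486/400) = 0.11514 + 3 × 0.01596 = 0.16302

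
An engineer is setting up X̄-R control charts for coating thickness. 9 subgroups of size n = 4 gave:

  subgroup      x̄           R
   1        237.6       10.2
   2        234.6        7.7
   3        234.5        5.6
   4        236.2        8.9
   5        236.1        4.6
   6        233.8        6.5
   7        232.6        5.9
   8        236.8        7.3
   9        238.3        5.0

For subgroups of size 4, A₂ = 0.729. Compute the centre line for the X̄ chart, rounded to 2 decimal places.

235.61

X̄̄ = (237.6 + 234.6 + 234.5 + 236.2 + 236.1 + 233.8 + 232.6 + 236.8 + 238.3) / 9 = 2120.5000 / 9 = 235.6111
CL = X̄̄ = 235.6111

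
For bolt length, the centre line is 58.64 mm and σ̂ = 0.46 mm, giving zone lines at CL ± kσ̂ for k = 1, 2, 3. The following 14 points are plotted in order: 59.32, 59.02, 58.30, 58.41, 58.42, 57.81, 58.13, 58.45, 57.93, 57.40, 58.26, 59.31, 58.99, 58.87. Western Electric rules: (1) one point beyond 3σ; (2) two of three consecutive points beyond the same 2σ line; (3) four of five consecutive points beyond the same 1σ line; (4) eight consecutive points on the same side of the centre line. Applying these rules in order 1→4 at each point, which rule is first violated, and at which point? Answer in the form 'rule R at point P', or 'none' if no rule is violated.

Zone of each point (C = within 1σ̂, B = 1σ̂–2σ̂, A = 2σ̂–3σ̂, * = beyond 3σ̂; sign = side of CL): 1:+B, 2:+C, 3:-C, 4:-C, 5:-C, 6:-B, 7:-B, 8:-C, 9:-B, 10:-A, 11:-C, 12:+B, 13:+C, 14:+C
Rule 3 (four of five consecutive points beyond the same 1σ limit) is satisfied at point 10.

rule 3 at point 10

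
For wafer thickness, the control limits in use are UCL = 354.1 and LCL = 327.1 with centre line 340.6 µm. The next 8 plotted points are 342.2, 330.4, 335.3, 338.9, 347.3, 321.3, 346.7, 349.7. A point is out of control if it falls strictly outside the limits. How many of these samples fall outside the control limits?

Compare each point to [327.1, 354.1]: sample 6 = 321.3 < LCL.

1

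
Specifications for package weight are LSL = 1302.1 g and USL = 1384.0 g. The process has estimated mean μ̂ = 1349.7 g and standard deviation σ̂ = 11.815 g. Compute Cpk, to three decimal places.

0.968

Cpu = (USL − μ̂) / (3σ̂) = (1384.0 − 1349.7) / (3 × 11.815) = 0.9677; Cpl = (μ̂ − LSL) / (3σ̂) = (1349.7 − 1302.1) / (3 × 11.815) = 1.3429; Cpk = min(Cpu, Cpl) = 0.9677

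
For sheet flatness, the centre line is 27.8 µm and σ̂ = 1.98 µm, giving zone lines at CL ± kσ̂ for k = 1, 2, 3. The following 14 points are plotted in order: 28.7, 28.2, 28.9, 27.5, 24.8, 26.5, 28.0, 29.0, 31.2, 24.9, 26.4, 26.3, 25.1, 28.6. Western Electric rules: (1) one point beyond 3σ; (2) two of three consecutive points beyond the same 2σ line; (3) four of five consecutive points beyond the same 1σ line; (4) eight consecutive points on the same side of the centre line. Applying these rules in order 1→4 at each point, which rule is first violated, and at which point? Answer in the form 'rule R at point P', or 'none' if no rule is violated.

none

Zone of each point (C = within 1σ̂, B = 1σ̂–2σ̂, A = 2σ̂–3σ̂, * = beyond 3σ̂; sign = side of CL): 1:+C, 2:+C, 3:+C, 4:-C, 5:-B, 6:-C, 7:+C, 8:+C, 9:+B, 10:-B, 11:-C, 12:-C, 13:-B, 14:+C
No rule fires across all 14 points.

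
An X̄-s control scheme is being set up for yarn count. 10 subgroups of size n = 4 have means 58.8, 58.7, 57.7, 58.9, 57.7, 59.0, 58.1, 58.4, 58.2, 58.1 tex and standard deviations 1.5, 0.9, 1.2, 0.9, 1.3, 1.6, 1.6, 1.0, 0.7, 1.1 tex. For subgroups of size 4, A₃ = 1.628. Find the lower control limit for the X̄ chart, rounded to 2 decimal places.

X̄̄ = (58.8 + 58.7 + 57.7 + 58.9 + 57.7 + 59.0 + 58.1 + 58.4 + 58.2 + 58.1) / 10 = 58.3600
s̄ = (1.5 + 0.9 + 1.2 + 0.9 + 1.3 + 1.6 + 1.6 + 1.0 + 0.7 + 1.1) / 10 = 1.1800
LCL = X̄̄ − A₃·s̄ = 58.3600 − 1.628 × 1.1800 = 56.4390

56.44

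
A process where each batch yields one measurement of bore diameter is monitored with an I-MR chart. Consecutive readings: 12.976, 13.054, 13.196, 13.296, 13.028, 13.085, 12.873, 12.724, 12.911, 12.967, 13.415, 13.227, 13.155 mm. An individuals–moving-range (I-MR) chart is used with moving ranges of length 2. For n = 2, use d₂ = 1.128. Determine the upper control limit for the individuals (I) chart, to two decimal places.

X̄ = (12.976 + 13.054 + 13.196 + 13.296 + 13.028 + 13.085 + 12.873 + 12.724 + 12.911 + 12.967 + 13.415 + 13.227 + 13.155) / 13 = 13.0698
Moving ranges: 0.078, 0.142, 0.100, 0.268, 0.057, 0.212, 0.149, 0.187, 0.056, 0.448, 0.188, 0.072; M̄R̄ = 1.9570 / 12 = 0.1631
UCL = X̄ + 3·M̄R̄/d₂ = 13.0698 + 3 × 0.1631 / 1.128 = 13.5035

13.50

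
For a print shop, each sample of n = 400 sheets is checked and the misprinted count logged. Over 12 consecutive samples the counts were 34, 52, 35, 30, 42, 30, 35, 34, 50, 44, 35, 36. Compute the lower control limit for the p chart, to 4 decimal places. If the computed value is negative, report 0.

0.0512

p̄ = Σdᵢ / (k·n) = 457 / (12 × 400) = 0.09521
LCL = p̄ − 3·√(p̄(1−p̄)/n) = 0.09521 − 3 × 0.01468 = 0.05118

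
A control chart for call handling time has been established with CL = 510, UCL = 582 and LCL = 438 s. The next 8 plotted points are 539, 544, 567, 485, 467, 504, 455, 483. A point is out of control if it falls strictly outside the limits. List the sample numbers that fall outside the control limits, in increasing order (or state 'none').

none

All 8 points lie within [438, 582].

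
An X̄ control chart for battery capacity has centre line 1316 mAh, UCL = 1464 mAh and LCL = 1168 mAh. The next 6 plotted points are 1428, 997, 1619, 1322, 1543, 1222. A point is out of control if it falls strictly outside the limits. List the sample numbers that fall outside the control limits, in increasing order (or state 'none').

2, 3, 5

Compare each point to [1168, 1464]: sample 2 = 997 < LCL; sample 3 = 1619 > UCL; sample 5 = 1543 > UCL.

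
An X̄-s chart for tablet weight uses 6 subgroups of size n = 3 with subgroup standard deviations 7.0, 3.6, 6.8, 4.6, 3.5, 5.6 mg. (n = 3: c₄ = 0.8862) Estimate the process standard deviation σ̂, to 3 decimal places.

5.849

s̄ = (7.0 + 3.6 + 6.8 + 4.6 + 3.5 + 5.6) / 6 = 5.1833
σ̂ = s̄ / c₄ = 5.1833 / 0.8862 = 5.8489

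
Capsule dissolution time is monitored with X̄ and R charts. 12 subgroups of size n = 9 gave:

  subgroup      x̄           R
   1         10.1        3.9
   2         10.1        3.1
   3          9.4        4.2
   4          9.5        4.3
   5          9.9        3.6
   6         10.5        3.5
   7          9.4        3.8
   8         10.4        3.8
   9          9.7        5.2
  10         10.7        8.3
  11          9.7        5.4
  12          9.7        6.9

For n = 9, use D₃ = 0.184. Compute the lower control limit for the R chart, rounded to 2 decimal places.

R̄ = (3.9 + 3.1 + 4.2 + 4.3 + 3.6 + 3.5 + 3.8 + 3.8 + 5.2 + 8.3 + 5.4 + 6.9) / 12 = 56.0000 / 12 = 4.6667
LCL_R = D₃·R̄ = 0.184 × 4.6667 = 0.8587

0.86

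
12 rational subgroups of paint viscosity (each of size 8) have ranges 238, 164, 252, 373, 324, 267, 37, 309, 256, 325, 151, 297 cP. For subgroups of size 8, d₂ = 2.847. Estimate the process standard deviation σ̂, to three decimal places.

87.607

R̄ = (238 + 164 + 252 + 373 + 324 + 267 + 37 + 309 + 256 + 325 + 151 + 297) / 12 = 249.4167
σ̂ = R̄ / d₂ = 249.4167 / 2.847 = 87.6068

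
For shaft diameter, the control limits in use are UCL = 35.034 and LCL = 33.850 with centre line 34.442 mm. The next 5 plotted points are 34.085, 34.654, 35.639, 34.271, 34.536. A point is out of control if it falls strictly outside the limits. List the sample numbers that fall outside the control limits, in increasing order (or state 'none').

Compare each point to [33.850, 35.034]: sample 3 = 35.639 > UCL.

3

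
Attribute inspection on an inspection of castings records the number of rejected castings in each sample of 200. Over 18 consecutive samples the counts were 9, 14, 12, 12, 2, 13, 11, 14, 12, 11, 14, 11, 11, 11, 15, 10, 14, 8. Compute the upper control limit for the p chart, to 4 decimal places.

0.1057

p̄ = Σdᵢ / (k·n) = 204 / (18 × 200) = 0.05667
UCL = p̄ + 3·√(p̄(1−p̄)/n) = 0.05667 + 3 × √(0.05667×0.94333/200) = 0.05667 + 3 × 0.01635 = 0.10571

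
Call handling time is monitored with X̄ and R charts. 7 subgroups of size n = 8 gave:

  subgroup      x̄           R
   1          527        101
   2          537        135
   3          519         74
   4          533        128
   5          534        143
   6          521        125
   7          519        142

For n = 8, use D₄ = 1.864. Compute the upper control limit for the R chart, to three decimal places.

225.810

R̄ = (101 + 135 + 74 + 128 + 143 + 125 + 142) / 7 = 848.0000 / 7 = 121.1429
UCL_R = D₄·R̄ = 1.864 × 121.1429 = 225.8103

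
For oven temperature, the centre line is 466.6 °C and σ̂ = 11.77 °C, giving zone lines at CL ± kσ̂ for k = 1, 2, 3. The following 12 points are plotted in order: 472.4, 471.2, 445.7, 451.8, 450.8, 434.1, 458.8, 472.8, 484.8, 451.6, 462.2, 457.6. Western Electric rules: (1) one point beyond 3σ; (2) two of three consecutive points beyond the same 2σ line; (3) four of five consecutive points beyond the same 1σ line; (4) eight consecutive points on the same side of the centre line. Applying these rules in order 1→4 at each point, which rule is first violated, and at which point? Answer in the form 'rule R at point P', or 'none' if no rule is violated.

rule 3 at point 6

Zone of each point (C = within 1σ̂, B = 1σ̂–2σ̂, A = 2σ̂–3σ̂, * = beyond 3σ̂; sign = side of CL): 1:+C, 2:+C, 3:-B, 4:-B, 5:-B, 6:-A, 7:-C, 8:+C, 9:+B, 10:-B, 11:-C, 12:-C
Rule 3 (four of five consecutive points beyond the same 1σ limit) is satisfied at point 6.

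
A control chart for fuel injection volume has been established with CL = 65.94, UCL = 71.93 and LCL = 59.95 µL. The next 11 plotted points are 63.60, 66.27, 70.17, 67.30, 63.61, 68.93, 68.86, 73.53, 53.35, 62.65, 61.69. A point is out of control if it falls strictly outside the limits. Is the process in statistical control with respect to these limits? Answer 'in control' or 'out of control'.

Compare each point to [59.95, 71.93]: sample 8 = 73.53 > UCL; sample 9 = 53.35 < LCL.

out of control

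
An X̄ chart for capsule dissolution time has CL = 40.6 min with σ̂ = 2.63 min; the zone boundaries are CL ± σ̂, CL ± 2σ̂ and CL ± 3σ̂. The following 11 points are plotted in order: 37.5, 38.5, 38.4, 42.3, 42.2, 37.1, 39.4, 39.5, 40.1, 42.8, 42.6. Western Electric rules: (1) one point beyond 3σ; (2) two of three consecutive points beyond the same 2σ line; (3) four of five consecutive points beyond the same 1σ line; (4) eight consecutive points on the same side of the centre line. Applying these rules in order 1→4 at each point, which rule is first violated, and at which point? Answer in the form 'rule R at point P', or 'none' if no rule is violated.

Zone of each point (C = within 1σ̂, B = 1σ̂–2σ̂, A = 2σ̂–3σ̂, * = beyond 3σ̂; sign = side of CL): 1:-B, 2:-C, 3:-C, 4:+C, 5:+C, 6:-B, 7:-C, 8:-C, 9:-C, 10:+C, 11:+C
No rule fires across all 11 points.

none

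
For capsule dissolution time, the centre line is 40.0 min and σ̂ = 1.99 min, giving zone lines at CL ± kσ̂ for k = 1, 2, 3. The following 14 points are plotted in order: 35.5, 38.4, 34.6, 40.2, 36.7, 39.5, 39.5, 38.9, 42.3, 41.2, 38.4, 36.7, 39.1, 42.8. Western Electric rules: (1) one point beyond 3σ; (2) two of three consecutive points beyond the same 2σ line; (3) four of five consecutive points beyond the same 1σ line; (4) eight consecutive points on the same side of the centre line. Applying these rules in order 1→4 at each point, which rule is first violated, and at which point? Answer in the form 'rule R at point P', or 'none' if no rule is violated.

rule 2 at point 3

Zone of each point (C = within 1σ̂, B = 1σ̂–2σ̂, A = 2σ̂–3σ̂, * = beyond 3σ̂; sign = side of CL): 1:-A, 2:-C, 3:-A, 4:+C, 5:-B, 6:-C, 7:-C, 8:-C, 9:+B, 10:+C, 11:-C, 12:-B, 13:-C, 14:+B
Rule 2 (two of three consecutive points beyond the same 2σ limit) is satisfied at point 3.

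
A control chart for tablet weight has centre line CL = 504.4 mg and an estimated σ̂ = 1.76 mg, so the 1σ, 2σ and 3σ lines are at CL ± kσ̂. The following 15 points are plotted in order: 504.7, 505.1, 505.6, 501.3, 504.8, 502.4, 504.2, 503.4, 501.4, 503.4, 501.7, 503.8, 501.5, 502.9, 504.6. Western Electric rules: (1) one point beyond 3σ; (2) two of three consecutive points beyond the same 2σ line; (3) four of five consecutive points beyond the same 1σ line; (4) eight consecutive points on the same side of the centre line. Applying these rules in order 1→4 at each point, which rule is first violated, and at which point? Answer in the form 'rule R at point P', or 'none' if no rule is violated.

Zone of each point (C = within 1σ̂, B = 1σ̂–2σ̂, A = 2σ̂–3σ̂, * = beyond 3σ̂; sign = side of CL): 1:+C, 2:+C, 3:+C, 4:-B, 5:+C, 6:-B, 7:-C, 8:-C, 9:-B, 10:-C, 11:-B, 12:-C, 13:-B, 14:-C, 15:+C
Rule 4 (eight consecutive points on the same side of the centre line) is satisfied at point 13.

rule 4 at point 13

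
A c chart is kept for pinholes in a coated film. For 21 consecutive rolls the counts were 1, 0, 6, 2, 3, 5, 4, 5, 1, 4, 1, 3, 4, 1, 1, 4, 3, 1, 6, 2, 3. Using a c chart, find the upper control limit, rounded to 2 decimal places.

7.93

c̄ = (1 + 0 + 6 + 2 + 3 + 5 + 4 + 5 + 1 + 4 + 1 + 3 + 4 + 1 + 1 + 4 + 3 + 1 + 6 + 2 + 3) / 21 = 60 / 21 = 2.8571
UCL = c̄ + 3√c̄ = 2.8571 + 3 × √2.8571 = 2.8571 + 3 × 1.6903 = 7.9281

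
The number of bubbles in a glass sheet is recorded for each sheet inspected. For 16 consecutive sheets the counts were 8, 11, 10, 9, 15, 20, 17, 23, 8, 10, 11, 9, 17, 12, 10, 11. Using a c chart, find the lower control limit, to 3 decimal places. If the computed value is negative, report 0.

c̄ = (8 + 11 + 10 + 9 + 15 + 20 + 17 + 23 + 8 + 10 + 11 + 9 + 17 + 12 + 10 + 11) / 16 = 201 / 16 = 12.5625
LCL = c̄ − 3√c̄ = 12.5625 − 3 × 3.5444 = 1.9294

1.929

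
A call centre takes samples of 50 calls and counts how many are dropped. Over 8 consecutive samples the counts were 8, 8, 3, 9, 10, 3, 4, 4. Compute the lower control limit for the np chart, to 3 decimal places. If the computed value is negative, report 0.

0.000

p̄ = Σdᵢ / (k·n) = 49 / (8 × 50) = 0.12250
LCL = np̄ − 3·√(np̄(1−p̄)) = 6.1250 − 3 × 2.3183 = -0.8300 → 0 (negative, so LCL = 0)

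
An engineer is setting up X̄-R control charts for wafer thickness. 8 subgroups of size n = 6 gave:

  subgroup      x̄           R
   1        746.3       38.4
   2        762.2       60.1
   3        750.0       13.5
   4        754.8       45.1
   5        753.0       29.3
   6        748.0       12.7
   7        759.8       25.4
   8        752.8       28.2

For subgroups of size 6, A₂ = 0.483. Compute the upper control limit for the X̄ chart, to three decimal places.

X̄̄ = (746.3 + 762.2 + 750.0 + 754.8 + 753.0 + 748.0 + 759.8 + 752.8) / 8 = 6026.9000 / 8 = 753.3625
R̄ = (38.4 + 60.1 + 13.5 + 45.1 + 29.3 + 12.7 + 25.4 + 28.2) / 8 = 252.7000 / 8 = 31.5875
UCL = X̄̄ + A₂·R̄ = 753.3625 + 0.483 × 31.5875 = 768.6193

768.619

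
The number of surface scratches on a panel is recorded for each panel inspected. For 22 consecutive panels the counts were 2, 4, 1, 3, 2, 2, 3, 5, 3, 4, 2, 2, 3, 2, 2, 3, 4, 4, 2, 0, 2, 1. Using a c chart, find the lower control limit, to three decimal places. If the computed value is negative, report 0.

c̄ = (2 + 4 + 1 + 3 + 2 + 2 + 3 + 5 + 3 + 4 + 2 + 2 + 3 + 2 + 2 + 3 + 4 + 4 + 2 + 0 + 2 + 1) / 22 = 56 / 22 = 2.5455
LCL = c̄ − 3√c̄ = 2.5455 − 3 × 1.5954 = -2.2409 → 0 (cannot be negative)

0.000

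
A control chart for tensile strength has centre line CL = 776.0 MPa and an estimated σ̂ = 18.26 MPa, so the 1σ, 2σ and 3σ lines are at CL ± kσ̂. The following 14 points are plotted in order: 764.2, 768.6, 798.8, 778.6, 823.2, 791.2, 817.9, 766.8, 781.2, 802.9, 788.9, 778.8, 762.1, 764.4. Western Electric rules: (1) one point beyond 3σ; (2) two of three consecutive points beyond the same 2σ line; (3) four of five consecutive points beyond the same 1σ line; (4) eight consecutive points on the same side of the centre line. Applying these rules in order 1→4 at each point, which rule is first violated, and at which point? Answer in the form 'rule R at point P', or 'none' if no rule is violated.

rule 2 at point 7

Zone of each point (C = within 1σ̂, B = 1σ̂–2σ̂, A = 2σ̂–3σ̂, * = beyond 3σ̂; sign = side of CL): 1:-C, 2:-C, 3:+B, 4:+C, 5:+A, 6:+C, 7:+A, 8:-C, 9:+C, 10:+B, 11:+C, 12:+C, 13:-C, 14:-C
Rule 2 (two of three consecutive points beyond the same 2σ limit) is satisfied at point 7.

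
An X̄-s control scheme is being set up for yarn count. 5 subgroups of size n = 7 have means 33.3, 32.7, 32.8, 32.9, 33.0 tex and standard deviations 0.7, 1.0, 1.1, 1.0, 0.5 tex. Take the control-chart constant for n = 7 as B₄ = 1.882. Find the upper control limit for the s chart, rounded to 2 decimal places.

s̄ = (0.7 + 1.0 + 1.1 + 1.0 + 0.5) / 5 = 0.8600
UCL_s = B₄·s̄ = 1.882 × 0.8600 = 1.6185

1.62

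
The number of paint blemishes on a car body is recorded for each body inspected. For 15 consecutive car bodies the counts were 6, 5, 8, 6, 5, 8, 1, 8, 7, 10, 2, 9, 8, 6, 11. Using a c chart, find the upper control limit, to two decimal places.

c̄ = (6 + 5 + 8 + 6 + 5 + 8 + 1 + 8 + 7 + 10 + 2 + 9 + 8 + 6 + 11) / 15 = 100 / 15 = 6.6667
UCL = c̄ + 3√c̄ = 6.6667 + 3 × √6.6667 = 6.6667 + 3 × 2.5820 = 14.4126

14.41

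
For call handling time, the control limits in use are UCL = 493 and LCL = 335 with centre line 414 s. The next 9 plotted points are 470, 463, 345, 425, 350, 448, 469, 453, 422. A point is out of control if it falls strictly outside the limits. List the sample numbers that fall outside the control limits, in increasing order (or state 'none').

All 9 points lie within [335, 493].

none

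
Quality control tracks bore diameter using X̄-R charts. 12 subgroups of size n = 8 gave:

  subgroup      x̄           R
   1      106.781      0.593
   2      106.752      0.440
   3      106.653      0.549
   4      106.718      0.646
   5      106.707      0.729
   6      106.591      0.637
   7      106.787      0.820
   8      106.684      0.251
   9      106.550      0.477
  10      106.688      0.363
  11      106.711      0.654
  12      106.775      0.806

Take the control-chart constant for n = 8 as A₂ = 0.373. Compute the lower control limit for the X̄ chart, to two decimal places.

106.48

X̄̄ = (106.781 + 106.752 + 106.653 + 106.718 + 106.707 + 106.591 + 106.787 + 106.684 + 106.550 + 106.688 + 106.711 + 106.775) / 12 = 1280.3970 / 12 = 106.6997
R̄ = (0.593 + 0.440 + 0.549 + 0.646 + 0.729 + 0.637 + 0.820 + 0.251 + 0.477 + 0.363 + 0.654 + 0.806) / 12 = 6.9650 / 12 = 0.5804
LCL = X̄̄ − A₂·R̄ = 106.6997 − 0.373 × 0.5804 = 106.4833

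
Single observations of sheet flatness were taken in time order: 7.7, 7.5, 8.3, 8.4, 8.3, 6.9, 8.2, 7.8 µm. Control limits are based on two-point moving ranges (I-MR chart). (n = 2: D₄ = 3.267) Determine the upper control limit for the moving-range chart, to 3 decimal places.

2.007

Moving ranges: 0.2, 0.8, 0.1, 0.1, 1.4, 1.3, 0.4; M̄R̄ = 4.3000 / 7 = 0.6143
UCL_MR = D₄·M̄R̄ = 3.267 × 0.6143 = 2.0069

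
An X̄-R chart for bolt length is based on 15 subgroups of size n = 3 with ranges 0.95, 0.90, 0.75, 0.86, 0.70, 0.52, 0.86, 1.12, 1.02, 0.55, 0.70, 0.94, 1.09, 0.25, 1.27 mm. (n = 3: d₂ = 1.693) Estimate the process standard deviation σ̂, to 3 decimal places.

R̄ = (0.95 + 0.90 + 0.75 + 0.86 + 0.70 + 0.52 + 0.86 + 1.12 + 1.02 + 0.55 + 0.70 + 0.94 + 1.09 + 0.25 + 1.27) / 15 = 0.8320
σ̂ = R̄ / d₂ = 0.8320 / 1.693 = 0.4914

0.491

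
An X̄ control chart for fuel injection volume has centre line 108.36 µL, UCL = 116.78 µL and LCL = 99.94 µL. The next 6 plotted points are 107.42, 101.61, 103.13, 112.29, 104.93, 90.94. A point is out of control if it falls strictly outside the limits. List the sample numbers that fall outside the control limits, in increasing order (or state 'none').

Compare each point to [99.94, 116.78]: sample 6 = 90.94 < LCL.

6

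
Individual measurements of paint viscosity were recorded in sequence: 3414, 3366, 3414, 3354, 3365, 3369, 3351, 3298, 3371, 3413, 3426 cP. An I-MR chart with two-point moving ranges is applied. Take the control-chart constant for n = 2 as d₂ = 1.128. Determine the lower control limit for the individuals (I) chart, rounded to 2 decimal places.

X̄ = (3414 + 3366 + 3414 + 3354 + 3365 + 3369 + 3351 + 3298 + 3371 + 3413 + 3426) / 11 = 3376.4545
Moving ranges: 48, 48, 60, 11, 4, 18, 53, 73, 42, 13; M̄R̄ = 370.0000 / 10 = 37.0000
LCL = X̄ − 3·M̄R̄/d₂ = 3376.4545 − 3 × 37.0000 / 1.128 = 3278.0503

3278.05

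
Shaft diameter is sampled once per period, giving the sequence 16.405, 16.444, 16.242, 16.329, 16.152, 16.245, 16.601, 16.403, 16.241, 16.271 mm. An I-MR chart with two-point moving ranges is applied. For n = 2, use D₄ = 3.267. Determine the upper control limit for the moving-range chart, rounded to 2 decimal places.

0.49

Moving ranges: 0.039, 0.202, 0.087, 0.177, 0.093, 0.356, 0.198, 0.162, 0.030; M̄R̄ = 1.3440 / 9 = 0.1493
UCL_MR = D₄·M̄R̄ = 3.267 × 0.1493 = 0.4879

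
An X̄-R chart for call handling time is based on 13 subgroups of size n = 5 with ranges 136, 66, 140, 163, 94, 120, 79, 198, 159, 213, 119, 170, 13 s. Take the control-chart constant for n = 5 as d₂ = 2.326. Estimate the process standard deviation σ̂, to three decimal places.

55.229

R̄ = (136 + 66 + 140 + 163 + 94 + 120 + 79 + 198 + 159 + 213 + 119 + 170 + 13) / 13 = 128.4615
σ̂ = R̄ / d₂ = 128.4615 / 2.326 = 55.2285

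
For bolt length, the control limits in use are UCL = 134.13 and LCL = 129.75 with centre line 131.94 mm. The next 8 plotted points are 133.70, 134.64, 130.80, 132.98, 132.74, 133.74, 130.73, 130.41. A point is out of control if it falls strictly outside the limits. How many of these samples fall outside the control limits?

1

Compare each point to [129.75, 134.13]: sample 2 = 134.64 > UCL.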